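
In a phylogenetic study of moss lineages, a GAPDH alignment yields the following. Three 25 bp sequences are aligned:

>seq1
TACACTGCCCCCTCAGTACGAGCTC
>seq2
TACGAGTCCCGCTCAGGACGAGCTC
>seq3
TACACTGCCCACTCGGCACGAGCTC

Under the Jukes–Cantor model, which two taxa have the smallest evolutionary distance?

seq1 and seq3

seq1–seq2: 6/25 differ, p = 0.240, d = 0.289.
seq1–seq3: 3/25 differ, p = 0.120, d = 0.131.
seq2–seq3: 7/25 differ, p = 0.280, d = 0.351.
The smallest distance is between seq1 and seq3.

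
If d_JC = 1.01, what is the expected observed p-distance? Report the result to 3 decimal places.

0.555

p = (3/4)(1 − e^(−4d/3)) = 0.75 × (1 − e^(-1.346667)) = 0.75 × (1 − 0.260106) = 0.554921.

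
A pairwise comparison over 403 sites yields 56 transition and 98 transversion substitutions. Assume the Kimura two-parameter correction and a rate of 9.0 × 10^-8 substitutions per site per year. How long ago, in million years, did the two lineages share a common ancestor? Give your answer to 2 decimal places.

P = 56/403 ≈ 0.138958 and Q = 98/403 ≈ 0.243176.
Under the Kimura two-parameter model, d = −½ ln(1 − 2P − Q) − ¼ ln(1 − 2Q).
1 − 2P − Q = 0.478908, giving −½ ln(0.478908) = 0.368123.
1 − 2Q = 0.513648, giving −¼ ln(0.513648) = 0.166554.
d = 0.368123 + 0.166554 = 0.534677.
Under a molecular clock d = 2μt, so t = d/(2μ) = 0.534677 / (2 × 9.0 × 10^-8) = 2.97 million years.

2.97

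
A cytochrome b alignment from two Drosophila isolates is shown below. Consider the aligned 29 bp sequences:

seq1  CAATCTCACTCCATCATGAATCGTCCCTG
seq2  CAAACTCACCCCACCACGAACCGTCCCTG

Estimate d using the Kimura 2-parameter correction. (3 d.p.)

0.204

Of 29 sites, 4 differences are transitions and 1 are transversions, so P = 4/29 ≈ 0.137931 and Q = 1/29 ≈ 0.034483.
Under the Kimura two-parameter model, d = −½ ln(1 − 2P − Q) − ¼ ln(1 − 2Q).
1 − 2P − Q = 0.689655, giving −½ ln(0.689655) = 0.185782.
1 − 2Q = 0.931034, giving −¼ ln(0.931034) = 0.017865.
d = 0.185782 + 0.017865 = 0.203647.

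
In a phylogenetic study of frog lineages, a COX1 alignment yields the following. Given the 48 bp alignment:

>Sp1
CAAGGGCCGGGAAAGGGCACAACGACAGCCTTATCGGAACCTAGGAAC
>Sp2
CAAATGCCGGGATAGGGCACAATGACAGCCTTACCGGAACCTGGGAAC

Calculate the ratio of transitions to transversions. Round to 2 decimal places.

Transitions are A↔G and C↔T; transversions are all other mismatches.
Transitions: 4. Transversions: 2.
R = 4/2 = 2.00.

2.00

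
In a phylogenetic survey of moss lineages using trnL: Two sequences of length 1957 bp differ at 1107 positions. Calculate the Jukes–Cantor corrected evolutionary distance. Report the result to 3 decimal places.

1.052

p = 1107/1957 ≈ 0.565662.
d = −(3/4) ln(1 − 4p/3) = −0.75 ln(1 − 0.754216) = −0.75 ln(0.245784)
  = −0.75 × (-1.403302) = 1.052477 substitutions/site.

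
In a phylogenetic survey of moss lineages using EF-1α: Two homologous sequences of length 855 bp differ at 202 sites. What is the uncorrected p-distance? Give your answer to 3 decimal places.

p = 202/855 = 0.236257… ≈ 0.236 (to 3 d.p.).

0.236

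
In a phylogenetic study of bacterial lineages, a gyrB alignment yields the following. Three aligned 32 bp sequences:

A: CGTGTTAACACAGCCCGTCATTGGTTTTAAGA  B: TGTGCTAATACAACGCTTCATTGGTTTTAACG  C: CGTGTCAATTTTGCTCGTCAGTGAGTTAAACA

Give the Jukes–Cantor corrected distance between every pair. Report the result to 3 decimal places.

d(A,B) = 0.304, d(A,C) = 0.460, d(B,C) = 0.657

A–B: 8/32 sites differ → p = 0.25, d = −0.75 ln(1 − 0.333333) = 0.304098 ≈ 0.304.
A–C: 11/32 sites differ → p = 0.34375, d = −0.75 ln(1 − 0.458333) = 0.459828 ≈ 0.460.
B–C: 14/32 sites differ → p = 0.4375, d = −0.75 ln(1 − 0.583333) = 0.656601 ≈ 0.657.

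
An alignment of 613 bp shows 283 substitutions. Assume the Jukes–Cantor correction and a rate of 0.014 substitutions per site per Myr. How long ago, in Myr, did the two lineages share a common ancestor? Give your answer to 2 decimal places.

25.61

p = 283/613 ≈ 0.461664.
d = −(3/4) ln(1 − 4p/3) = −0.75 ln(1 − 0.615552) = −0.75 ln(0.384448)
  = −0.75 × (-0.955947) = 0.716960 substitutions/site.
Under a molecular clock d = 2μt, so t = d/(2μ) = 0.716960 / (2 × 0.014) = 25.61 Myr.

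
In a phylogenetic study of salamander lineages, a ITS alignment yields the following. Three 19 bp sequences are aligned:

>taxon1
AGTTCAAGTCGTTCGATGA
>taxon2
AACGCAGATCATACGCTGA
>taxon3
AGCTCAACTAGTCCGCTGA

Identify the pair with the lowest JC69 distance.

taxon1–taxon2: 8/19 differ, p = 0.421, d = 0.618.
taxon1–taxon3: 5/19 differ, p = 0.263, d = 0.324.
taxon2–taxon3: 7/19 differ, p = 0.368, d = 0.507.
The smallest distance is between taxon1 and taxon3.

taxon1 and taxon3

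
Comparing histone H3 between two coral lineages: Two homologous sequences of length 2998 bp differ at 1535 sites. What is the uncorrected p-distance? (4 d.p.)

p = 1535/2998 = 0.512008… ≈ 0.5120 (to 4 d.p.).

0.5120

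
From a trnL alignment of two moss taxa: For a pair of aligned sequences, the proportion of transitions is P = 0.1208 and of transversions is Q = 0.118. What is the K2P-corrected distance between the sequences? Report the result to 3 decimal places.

Under the Kimura two-parameter model, d = −½ ln(1 − 2P − Q) − ¼ ln(1 − 2Q).
1 − 2P − Q = 0.6404, giving −½ ln(0.6404) = 0.222831.
1 − 2Q = 0.764, giving −¼ ln(0.764) = 0.067297.
d = 0.222831 + 0.067297 = 0.290128.

0.290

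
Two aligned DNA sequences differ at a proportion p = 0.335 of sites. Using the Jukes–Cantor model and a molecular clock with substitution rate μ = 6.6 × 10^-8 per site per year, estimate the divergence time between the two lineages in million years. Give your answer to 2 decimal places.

d = −(3/4) ln(1 − 4p/3) = −0.75 ln(1 − 0.446667) = −0.75 ln(0.553333)
  = −0.75 × (-0.591795) = 0.443846 substitutions/site.
Under a molecular clock d = 2μt, so t = d/(2μ) = 0.443846 / (2 × 6.6 × 10^-8) = 3.36 million years.

3.36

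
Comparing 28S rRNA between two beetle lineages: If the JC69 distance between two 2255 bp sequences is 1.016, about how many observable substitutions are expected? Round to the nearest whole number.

1255

Invert JC69: p = (3/4)(1 − e^(−4d/3)) = 0.75 × (1 − e^(-1.354667)) = 0.75 × (1 − 0.258033) = 0.556475.
Expected differing sites = pL ≈ 0.556475 × 2255 = 1254.851125 ≈ 1255.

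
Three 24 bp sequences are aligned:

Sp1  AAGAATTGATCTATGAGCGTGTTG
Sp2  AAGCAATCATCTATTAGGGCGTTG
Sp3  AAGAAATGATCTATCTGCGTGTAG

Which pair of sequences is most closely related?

Sp1 and Sp3

Sp1–Sp2: 6/24 differ, p = 0.250, d = 0.304.
Sp1–Sp3: 4/24 differ, p = 0.167, d = 0.188.
Sp2–Sp3: 7/24 differ, p = 0.292, d = 0.369.
The smallest distance is between Sp1 and Sp3.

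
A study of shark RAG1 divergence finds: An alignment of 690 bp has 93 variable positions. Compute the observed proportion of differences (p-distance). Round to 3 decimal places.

0.135

p = 93/690 = 0.134782… ≈ 0.135 (to 3 d.p.).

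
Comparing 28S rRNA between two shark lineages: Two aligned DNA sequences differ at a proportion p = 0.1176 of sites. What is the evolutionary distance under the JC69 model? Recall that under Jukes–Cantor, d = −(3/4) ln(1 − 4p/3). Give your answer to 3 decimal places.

0.128

d = −(3/4) ln(1 − 4p/3) = −0.75 ln(1 − 0.1568) = −0.75 ln(0.8432)
  = −0.75 × (-0.170551) = 0.127913 substitutions/site.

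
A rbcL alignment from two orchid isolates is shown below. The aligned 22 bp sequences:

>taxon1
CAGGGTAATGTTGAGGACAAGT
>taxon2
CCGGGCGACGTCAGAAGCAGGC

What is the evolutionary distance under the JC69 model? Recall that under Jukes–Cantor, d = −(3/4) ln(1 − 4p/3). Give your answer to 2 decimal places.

0.97

The sequences differ at 12 of 22 sites, so p = 12/22 ≈ 0.545455.
d = −(3/4) ln(1 − 4p/3) = −0.75 ln(1 − 0.727273) = −0.75 ln(0.272727)
  = −0.75 × (-1.299284) = 0.974463 substitutions/site.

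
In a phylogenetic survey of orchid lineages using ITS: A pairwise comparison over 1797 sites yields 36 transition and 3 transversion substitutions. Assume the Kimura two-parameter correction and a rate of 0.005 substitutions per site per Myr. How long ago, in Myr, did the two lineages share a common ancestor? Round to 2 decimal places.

P = 36/1797 ≈ 0.020033 and Q = 3/1797 ≈ 0.001669.
Under the Kimura two-parameter model, d = −½ ln(1 − 2P − Q) − ¼ ln(1 − 2Q).
1 − 2P − Q = 0.958265, giving −½ ln(0.958265) = 0.021315.
1 − 2Q = 0.996662, giving −¼ ln(0.996662) = 0.000836.
d = 0.021315 + 0.000836 = 0.022151.
Under a molecular clock d = 2μt, so t = d/(2μ) = 0.022151 / (2 × 0.005) = 2.22 Myr.

2.22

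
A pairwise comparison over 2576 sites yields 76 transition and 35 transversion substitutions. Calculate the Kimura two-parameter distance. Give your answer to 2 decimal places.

P = 76/2576 ≈ 0.029503 and Q = 35/2576 ≈ 0.013587.
Under the Kimura two-parameter model, d = −½ ln(1 − 2P − Q) − ¼ ln(1 − 2Q).
1 − 2P − Q = 0.927407, giving −½ ln(0.927407) = 0.037681.
1 − 2Q = 0.972826, giving −¼ ln(0.972826) = 0.006888.
d = 0.037681 + 0.006888 = 0.044569.

0.04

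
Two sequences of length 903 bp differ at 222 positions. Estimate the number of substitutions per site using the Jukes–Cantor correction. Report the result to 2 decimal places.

0.30

p = 222/903 ≈ 0.245847.
d = −(3/4) ln(1 − 4p/3) = −0.75 ln(1 − 0.327796) = −0.75 ln(0.672204)
  = −0.75 × (-0.397193) = 0.297895 substitutions/site.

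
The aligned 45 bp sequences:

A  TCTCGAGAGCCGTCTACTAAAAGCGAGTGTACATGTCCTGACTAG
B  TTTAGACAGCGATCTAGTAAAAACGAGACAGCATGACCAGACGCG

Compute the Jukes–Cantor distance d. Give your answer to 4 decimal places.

0.4408

The sequences differ at 15 of 45 sites, so p = 15/45 ≈ 0.333333.
d = −(3/4) ln(1 − 4p/3) = −0.75 ln(1 − 0.444444) = −0.75 ln(0.555556)
  = −0.75 × (-0.587786) = 0.440840 substitutions/site.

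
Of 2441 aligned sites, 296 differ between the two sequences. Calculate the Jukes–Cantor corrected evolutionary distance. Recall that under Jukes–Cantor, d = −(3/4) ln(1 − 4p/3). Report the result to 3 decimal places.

0.132

p = 296/2441 ≈ 0.121262.
d = −(3/4) ln(1 − 4p/3) = −0.75 ln(1 − 0.161683) = −0.75 ln(0.838317)
  = −0.75 × (-0.176359) = 0.132269 substitutions/site.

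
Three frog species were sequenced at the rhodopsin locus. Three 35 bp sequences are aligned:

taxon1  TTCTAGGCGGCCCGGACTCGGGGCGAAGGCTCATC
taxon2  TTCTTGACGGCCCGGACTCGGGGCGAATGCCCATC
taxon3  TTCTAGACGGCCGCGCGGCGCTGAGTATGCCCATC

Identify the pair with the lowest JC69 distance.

taxon1 and taxon2

taxon1–taxon2: 4/35 differ, p = 0.114, d = 0.124.
taxon1–taxon3: 12/35 differ, p = 0.343, d = 0.458.
taxon2–taxon3: 10/35 differ, p = 0.286, d = 0.360.
The smallest distance is between taxon1 and taxon2.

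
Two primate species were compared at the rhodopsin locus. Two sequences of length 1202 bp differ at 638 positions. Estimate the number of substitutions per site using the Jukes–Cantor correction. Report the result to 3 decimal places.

p = 638/1202 ≈ 0.530782.
d = −(3/4) ln(1 − 4p/3) = −0.75 ln(1 − 0.707709) = −0.75 ln(0.292291)
  = −0.75 × (-1.230005) = 0.922504 substitutions/site.

0.923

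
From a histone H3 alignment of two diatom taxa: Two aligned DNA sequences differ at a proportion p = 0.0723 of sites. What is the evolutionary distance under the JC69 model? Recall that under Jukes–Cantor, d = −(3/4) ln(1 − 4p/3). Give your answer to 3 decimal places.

d = −(3/4) ln(1 − 4p/3) = −0.75 ln(1 − 0.0964) = −0.75 ln(0.9036)
  = −0.75 × (-0.101368) = 0.076026 substitutions/site.

0.076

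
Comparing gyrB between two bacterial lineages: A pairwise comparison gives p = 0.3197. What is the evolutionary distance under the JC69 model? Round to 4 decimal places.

0.4167

d = −(3/4) ln(1 − 4p/3) = −0.75 ln(1 − 0.426267) = −0.75 ln(0.573733)
  = −0.75 × (-0.555591) = 0.416693 substitutions/site.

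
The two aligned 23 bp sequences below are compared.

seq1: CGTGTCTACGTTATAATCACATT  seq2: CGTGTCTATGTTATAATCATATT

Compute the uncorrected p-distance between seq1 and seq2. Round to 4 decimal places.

0.0870

The sequences differ at 2 of 23 positions (sites 9, 20).
p = 2/23 = 0.086956… ≈ 0.0870 (to 4 d.p.).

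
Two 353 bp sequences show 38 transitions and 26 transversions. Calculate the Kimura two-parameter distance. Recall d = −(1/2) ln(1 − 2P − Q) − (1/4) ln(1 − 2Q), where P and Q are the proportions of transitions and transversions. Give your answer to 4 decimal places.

0.2103

P = 38/353 ≈ 0.107649 and Q = 26/353 ≈ 0.073654.
Under the Kimura two-parameter model, d = −½ ln(1 − 2P − Q) − ¼ ln(1 − 2Q).
1 − 2P − Q = 0.711048, giving −½ ln(0.711048) = 0.170508.
1 − 2Q = 0.852692, giving −¼ ln(0.852692) = 0.039839.
d = 0.170508 + 0.039839 = 0.210347.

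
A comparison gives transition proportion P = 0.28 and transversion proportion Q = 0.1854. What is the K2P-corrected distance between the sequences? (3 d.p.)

0.800

Under the Kimura two-parameter model, d = −½ ln(1 − 2P − Q) − ¼ ln(1 − 2Q).
1 − 2P − Q = 0.2546, giving −½ ln(0.2546) = 0.684031.
1 − 2Q = 0.6292, giving −¼ ln(0.6292) = 0.115827.
d = 0.684031 + 0.115827 = 0.799858.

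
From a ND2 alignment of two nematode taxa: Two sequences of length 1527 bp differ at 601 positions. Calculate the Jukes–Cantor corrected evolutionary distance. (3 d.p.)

0.558

p = 601/1527 ≈ 0.393582.
d = −(3/4) ln(1 − 4p/3) = −0.75 ln(1 − 0.524776) = −0.75 ln(0.475224)
  = −0.75 × (-0.743969) = 0.557977 substitutions/site.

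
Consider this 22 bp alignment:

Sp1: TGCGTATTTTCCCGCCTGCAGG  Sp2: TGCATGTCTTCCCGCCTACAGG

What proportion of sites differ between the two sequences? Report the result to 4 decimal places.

0.1818

The sequences differ at 4 of 22 positions (sites 4, 6, 8, 18).
p = 4/22 = 0.181818… ≈ 0.1818 (to 4 d.p.).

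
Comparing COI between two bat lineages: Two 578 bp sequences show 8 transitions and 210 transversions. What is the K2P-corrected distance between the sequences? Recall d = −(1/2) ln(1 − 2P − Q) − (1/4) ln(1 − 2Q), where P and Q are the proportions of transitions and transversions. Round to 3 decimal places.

0.572

P = 8/578 ≈ 0.013841 and Q = 210/578 ≈ 0.363322.
Under the Kimura two-parameter model, d = −½ ln(1 − 2P − Q) − ¼ ln(1 − 2Q).
1 − 2P − Q = 0.608996, giving −½ ln(0.608996) = 0.247972.
1 − 2Q = 0.273356, giving −¼ ln(0.273356) = 0.324245.
d = 0.247972 + 0.324245 = 0.572217.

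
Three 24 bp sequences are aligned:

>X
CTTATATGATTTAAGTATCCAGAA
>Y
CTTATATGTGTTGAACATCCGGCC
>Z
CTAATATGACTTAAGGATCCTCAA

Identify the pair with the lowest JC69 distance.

X–Y: 8/24 differ, p = 0.333, d = 0.441.
X–Z: 5/24 differ, p = 0.208, d = 0.244.
Y–Z: 10/24 differ, p = 0.417, d = 0.608.
The smallest distance is between X and Z.

X and Z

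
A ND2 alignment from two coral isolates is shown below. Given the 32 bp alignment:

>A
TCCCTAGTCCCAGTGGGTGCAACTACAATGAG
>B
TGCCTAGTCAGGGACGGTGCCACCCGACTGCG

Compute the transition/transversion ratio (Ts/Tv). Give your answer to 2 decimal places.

Transitions are A↔G and C↔T; transversions are all other mismatches.
Transitions: 2. Transversions: 10.
R = 2/10 = 0.20.

0.20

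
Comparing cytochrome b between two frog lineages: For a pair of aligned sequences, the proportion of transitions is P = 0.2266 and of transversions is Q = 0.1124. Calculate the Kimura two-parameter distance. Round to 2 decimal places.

Under the Kimura two-parameter model, d = −½ ln(1 − 2P − Q) − ¼ ln(1 − 2Q).
1 − 2P − Q = 0.4344, giving −½ ln(0.4344) = 0.416895.
1 − 2Q = 0.7752, giving −¼ ln(0.7752) = 0.063659.
d = 0.416895 + 0.063659 = 0.480554.

0.48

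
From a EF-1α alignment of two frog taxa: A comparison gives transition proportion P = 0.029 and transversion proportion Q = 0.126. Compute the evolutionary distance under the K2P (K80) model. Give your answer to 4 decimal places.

0.1743

Under the Kimura two-parameter model, d = −½ ln(1 − 2P − Q) − ¼ ln(1 − 2Q).
1 − 2P − Q = 0.816, giving −½ ln(0.816) = 0.101670.
1 − 2Q = 0.748, giving −¼ ln(0.748) = 0.072588.
d = 0.101670 + 0.072588 = 0.174258.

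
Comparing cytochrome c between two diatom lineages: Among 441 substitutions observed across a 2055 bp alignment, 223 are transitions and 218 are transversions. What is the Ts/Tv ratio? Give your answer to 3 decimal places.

R = 223/218 = 1.022935… ≈ 1.023 (to 3 d.p.).

1.023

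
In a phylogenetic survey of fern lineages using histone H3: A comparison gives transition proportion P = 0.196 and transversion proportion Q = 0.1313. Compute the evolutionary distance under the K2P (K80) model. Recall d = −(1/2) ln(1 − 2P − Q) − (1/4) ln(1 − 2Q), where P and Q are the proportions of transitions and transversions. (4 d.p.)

0.4466

Under the Kimura two-parameter model, d = −½ ln(1 − 2P − Q) − ¼ ln(1 − 2Q).
1 − 2P − Q = 0.4767, giving −½ ln(0.4767) = 0.370434.
1 − 2Q = 0.7374, giving −¼ ln(0.7374) = 0.076156.
d = 0.370434 + 0.076156 = 0.446590.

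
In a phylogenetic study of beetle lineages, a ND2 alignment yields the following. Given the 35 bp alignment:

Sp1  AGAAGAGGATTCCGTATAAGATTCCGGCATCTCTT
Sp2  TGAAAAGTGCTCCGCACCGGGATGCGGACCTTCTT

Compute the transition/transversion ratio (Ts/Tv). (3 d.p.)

1.286

Transitions are A↔G and C↔T; transversions are all other mismatches.
Transitions: 9. Transversions: 7.
R = 9/7 = 1.285714… ≈ 1.286 (to 3 d.p.).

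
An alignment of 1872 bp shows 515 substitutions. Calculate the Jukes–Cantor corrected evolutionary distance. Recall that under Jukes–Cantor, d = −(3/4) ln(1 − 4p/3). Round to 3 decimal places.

0.343

p = 515/1872 ≈ 0.275107.
d = −(3/4) ln(1 − 4p/3) = −0.75 ln(1 − 0.366809) = −0.75 ln(0.633191)
  = −0.75 × (-0.456983) = 0.342737 substitutions/site.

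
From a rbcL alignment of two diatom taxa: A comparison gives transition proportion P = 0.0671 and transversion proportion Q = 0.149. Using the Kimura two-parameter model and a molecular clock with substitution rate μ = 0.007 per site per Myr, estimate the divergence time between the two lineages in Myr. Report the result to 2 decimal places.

18.21

Under the Kimura two-parameter model, d = −½ ln(1 − 2P − Q) − ¼ ln(1 − 2Q).
1 − 2P − Q = 0.7168, giving −½ ln(0.7168) = 0.166479.
1 − 2Q = 0.702, giving −¼ ln(0.702) = 0.088455.
d = 0.166479 + 0.088455 = 0.254934.
Under a molecular clock d = 2μt, so t = d/(2μ) = 0.254934 / (2 × 0.007) = 18.21 Myr.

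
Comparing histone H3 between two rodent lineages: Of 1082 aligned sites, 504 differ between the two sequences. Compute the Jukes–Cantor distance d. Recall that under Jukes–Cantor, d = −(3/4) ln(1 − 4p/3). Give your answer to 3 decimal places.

0.728

p = 504/1082 ≈ 0.465804.
d = −(3/4) ln(1 − 4p/3) = −0.75 ln(1 − 0.621072) = −0.75 ln(0.378928)
  = −0.75 × (-0.970409) = 0.727807 substitutions/site.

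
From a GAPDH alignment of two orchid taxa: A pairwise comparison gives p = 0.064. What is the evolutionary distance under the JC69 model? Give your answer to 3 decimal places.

0.067

d = −(3/4) ln(1 − 4p/3) = −0.75 ln(1 − 0.085333) = −0.75 ln(0.914667)
  = −0.75 × (-0.089195) = 0.066896 substitutions/site.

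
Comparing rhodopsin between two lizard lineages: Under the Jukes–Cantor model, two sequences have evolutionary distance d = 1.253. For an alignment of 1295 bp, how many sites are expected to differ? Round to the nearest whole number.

789

Invert JC69: p = (3/4)(1 − e^(−4d/3)) = 0.75 × (1 − e^(-1.670667)) = 0.75 × (1 − 0.188122) = 0.608909.
Expected differing sites = pL ≈ 0.608909 × 1295 = 788.537155 ≈ 789.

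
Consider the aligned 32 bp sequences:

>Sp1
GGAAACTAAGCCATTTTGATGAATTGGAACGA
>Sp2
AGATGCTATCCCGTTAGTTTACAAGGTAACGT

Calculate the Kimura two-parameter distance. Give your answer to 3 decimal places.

0.837

Of 32 sites, 4 differences are transitions and 12 are transversions, so P = 4/32 = 0.125 and Q = 12/32 = 0.375.
Under the Kimura two-parameter model, d = −½ ln(1 − 2P − Q) − ¼ ln(1 − 2Q).
1 − 2P − Q = 0.375, giving −½ ln(0.375) = 0.490415.
1 − 2Q = 0.25, giving −¼ ln(0.25) = 0.346574.
d = 0.490415 + 0.346574 = 0.836989.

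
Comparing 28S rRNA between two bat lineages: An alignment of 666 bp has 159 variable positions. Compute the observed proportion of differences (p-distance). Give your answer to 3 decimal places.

p = 159/666 = 0.238738… ≈ 0.239 (to 3 d.p.).

0.239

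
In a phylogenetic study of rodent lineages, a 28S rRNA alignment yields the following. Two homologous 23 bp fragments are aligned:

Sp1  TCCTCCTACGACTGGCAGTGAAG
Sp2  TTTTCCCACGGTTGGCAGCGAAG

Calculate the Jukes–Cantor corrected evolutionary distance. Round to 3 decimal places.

0.321

The sequences differ at 6 of 23 sites (2, 3, 7, 11, 12, 19), so p = 6/23 ≈ 0.26087.
d = −(3/4) ln(1 − 4p/3) = −0.75 ln(1 − 0.347827) = −0.75 ln(0.652173)
  = −0.75 × (-0.427445) = 0.320584 substitutions/site.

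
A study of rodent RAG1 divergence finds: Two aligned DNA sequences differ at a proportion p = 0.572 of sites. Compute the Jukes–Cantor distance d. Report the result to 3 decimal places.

d = −(3/4) ln(1 − 4p/3) = −0.75 ln(1 − 0.762667) = −0.75 ln(0.237333)
  = −0.75 × (-1.438291) = 1.078718 substitutions/site.

1.079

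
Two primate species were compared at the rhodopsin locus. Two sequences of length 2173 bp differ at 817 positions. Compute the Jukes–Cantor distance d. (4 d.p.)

p = 817/2173 ≈ 0.375978.
d = −(3/4) ln(1 − 4p/3) = −0.75 ln(1 − 0.501304) = −0.75 ln(0.498696)
  = −0.75 × (-0.695759) = 0.521819 substitutions/site.

0.5218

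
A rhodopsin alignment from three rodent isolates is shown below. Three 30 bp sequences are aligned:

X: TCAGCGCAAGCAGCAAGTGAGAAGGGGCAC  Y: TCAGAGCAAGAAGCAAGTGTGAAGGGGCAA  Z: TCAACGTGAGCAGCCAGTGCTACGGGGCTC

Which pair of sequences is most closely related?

X–Y: 4/30 differ, p = 0.133, d = 0.147.
X–Z: 8/30 differ, p = 0.267, d = 0.330.
Y–Z: 11/30 differ, p = 0.367, d = 0.503.
The smallest distance is between X and Y.

X and Y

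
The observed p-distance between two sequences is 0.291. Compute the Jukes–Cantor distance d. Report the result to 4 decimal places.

d = −(3/4) ln(1 − 4p/3) = −0.75 ln(1 − 0.388) = −0.75 ln(0.612)
  = −0.75 × (-0.491023) = 0.368267 substitutions/site.

0.3683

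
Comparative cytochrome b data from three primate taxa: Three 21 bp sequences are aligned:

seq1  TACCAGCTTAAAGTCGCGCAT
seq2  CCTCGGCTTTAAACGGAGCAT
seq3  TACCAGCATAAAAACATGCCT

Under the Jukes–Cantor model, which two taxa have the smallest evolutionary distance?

seq1–seq2: 9/21 differ, p = 0.429, d = 0.635.
seq1–seq3: 6/21 differ, p = 0.286, d = 0.360.
seq2–seq3: 11/21 differ, p = 0.524, d = 0.899.
The smallest distance is between seq1 and seq3.

seq1 and seq3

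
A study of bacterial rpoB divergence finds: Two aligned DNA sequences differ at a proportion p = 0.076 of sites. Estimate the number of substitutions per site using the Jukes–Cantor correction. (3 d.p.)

0.080

d = −(3/4) ln(1 − 4p/3) = −0.75 ln(1 − 0.101333) = −0.75 ln(0.898667)
  = −0.75 × (-0.106843) = 0.080132 substitutions/site.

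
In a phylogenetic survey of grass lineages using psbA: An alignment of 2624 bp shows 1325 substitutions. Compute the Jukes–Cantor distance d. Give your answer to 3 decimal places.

0.839

p = 1325/2624 ≈ 0.504954.
d = −(3/4) ln(1 − 4p/3) = −0.75 ln(1 − 0.673272) = −0.75 ln(0.326728)
  = −0.75 × (-1.118627) = 0.838970 substitutions/site.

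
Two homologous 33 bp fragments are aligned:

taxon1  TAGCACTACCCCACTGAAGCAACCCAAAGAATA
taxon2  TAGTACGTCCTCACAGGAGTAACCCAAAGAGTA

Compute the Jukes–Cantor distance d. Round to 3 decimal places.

0.293

The sequences differ at 8 of 33 sites (4, 7, 8, 11, 15, 17, 20, 31), so p = 8/33 ≈ 0.242424.
d = −(3/4) ln(1 − 4p/3) = −0.75 ln(1 − 0.323232) = −0.75 ln(0.676768)
  = −0.75 × (-0.390427) = 0.292820 substitutions/site.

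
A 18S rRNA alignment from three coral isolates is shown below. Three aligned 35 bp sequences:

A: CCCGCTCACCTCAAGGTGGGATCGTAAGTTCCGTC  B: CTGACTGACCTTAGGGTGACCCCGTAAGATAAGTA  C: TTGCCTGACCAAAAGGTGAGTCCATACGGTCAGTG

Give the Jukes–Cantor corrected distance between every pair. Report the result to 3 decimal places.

A–B: 14/35 sites differ → p = 0.4, d = −0.75 ln(1 − 0.533333) = 0.571605 ≈ 0.572.
A–C: 15/35 sites differ → p ≈ 0.428571, d = −0.75 ln(1 − 0.571428) = 0.635472 ≈ 0.635.
B–C: 12/35 sites differ → p ≈ 0.342857, d = −0.75 ln(1 − 0.457143) = 0.458182 ≈ 0.458.

d(A,B) = 0.572, d(A,C) = 0.635, d(B,C) = 0.458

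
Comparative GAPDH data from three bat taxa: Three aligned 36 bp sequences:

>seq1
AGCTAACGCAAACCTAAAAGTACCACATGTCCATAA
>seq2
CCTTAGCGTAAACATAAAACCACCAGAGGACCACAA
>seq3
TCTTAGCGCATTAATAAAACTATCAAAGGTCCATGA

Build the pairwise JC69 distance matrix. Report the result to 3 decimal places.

seq1–seq2: 12/36 sites differ → p ≈ 0.333333, d = −0.75 ln(1 − 0.444444) = 0.440839 ≈ 0.441.
seq1–seq3: 13/36 sites differ → p ≈ 0.361111, d = −0.75 ln(1 − 0.481481) = 0.492584 ≈ 0.493.
seq2–seq3: 11/36 sites differ → p ≈ 0.305556, d = −0.75 ln(1 − 0.407408) = 0.392437 ≈ 0.392.

d(seq1,seq2) = 0.441, d(seq1,seq3) = 0.493, d(seq2,seq3) = 0.392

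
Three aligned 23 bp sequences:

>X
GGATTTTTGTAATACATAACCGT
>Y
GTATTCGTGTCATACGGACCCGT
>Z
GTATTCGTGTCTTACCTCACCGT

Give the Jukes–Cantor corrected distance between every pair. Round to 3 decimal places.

X–Y: 7/23 sites differ → p ≈ 0.304348, d = −0.75 ln(1 − 0.405797) = 0.390401 ≈ 0.390.
X–Z: 7/23 sites differ → p ≈ 0.304348, d = −0.75 ln(1 − 0.405797) = 0.390401 ≈ 0.390.
Y–Z: 5/23 sites differ → p ≈ 0.217391, d = −0.75 ln(1 − 0.289855) = 0.256715 ≈ 0.257.

d(X,Y) = 0.390, d(X,Z) = 0.390, d(Y,Z) = 0.257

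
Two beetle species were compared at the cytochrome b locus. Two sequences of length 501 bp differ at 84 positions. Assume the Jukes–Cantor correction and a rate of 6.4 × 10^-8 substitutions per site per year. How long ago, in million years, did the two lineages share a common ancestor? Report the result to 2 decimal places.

1.48

p = 84/501 ≈ 0.167665.
d = −(3/4) ln(1 − 4p/3) = −0.75 ln(1 − 0.223553) = −0.75 ln(0.776447)
  = −0.75 × (-0.253027) = 0.189770 substitutions/site.
Under a molecular clock d = 2μt, so t = d/(2μ) = 0.189770 / (2 × 6.4 × 10^-8) = 1.48 million years.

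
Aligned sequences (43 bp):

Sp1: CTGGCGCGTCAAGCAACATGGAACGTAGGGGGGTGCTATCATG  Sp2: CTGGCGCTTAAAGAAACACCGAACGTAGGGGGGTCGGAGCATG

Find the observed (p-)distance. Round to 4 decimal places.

The sequences differ at 9 of 43 positions (sites 8, 10, 14, 19, 20, 35, 36, 37, 39).
p = 9/43 = 0.209302… ≈ 0.2093 (to 4 d.p.).

0.2093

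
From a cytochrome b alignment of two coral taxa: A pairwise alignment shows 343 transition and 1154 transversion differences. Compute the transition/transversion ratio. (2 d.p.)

R = 343/1154 = 0.297227… ≈ 0.30 (to 2 d.p.).

0.30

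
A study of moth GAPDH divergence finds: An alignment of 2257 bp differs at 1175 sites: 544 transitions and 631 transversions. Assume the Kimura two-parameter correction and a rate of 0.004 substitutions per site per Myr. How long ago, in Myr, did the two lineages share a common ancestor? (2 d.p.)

P = 544/2257 ≈ 0.241028 and Q = 631/2257 ≈ 0.279575.
Under the Kimura two-parameter model, d = −½ ln(1 − 2P − Q) − ¼ ln(1 − 2Q).
1 − 2P − Q = 0.238369, giving −½ ln(0.238369) = 0.716968.
1 − 2Q = 0.44085, giving −¼ ln(0.44085) = 0.204763.
d = 0.716968 + 0.204763 = 0.921731.
Under a molecular clock d = 2μt, so t = d/(2μ) = 0.921731 / (2 × 0.004) = 115.22 Myr.

115.22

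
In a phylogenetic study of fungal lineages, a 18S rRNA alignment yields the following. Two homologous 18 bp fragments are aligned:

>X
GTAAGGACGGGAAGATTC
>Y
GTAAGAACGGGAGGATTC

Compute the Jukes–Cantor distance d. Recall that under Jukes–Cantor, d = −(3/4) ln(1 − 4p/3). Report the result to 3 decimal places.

The sequences differ at 2 of 18 sites (6, 13), so p = 2/18 ≈ 0.111111.
d = −(3/4) ln(1 − 4p/3) = −0.75 ln(1 − 0.148148) = −0.75 ln(0.851852)
  = −0.75 × (-0.160342) = 0.120257 substitutions/site.

0.120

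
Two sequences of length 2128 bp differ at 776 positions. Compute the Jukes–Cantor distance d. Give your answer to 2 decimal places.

0.50

p = 776/2128 ≈ 0.364662.
d = −(3/4) ln(1 − 4p/3) = −0.75 ln(1 − 0.486216) = −0.75 ln(0.513784)
  = −0.75 × (-0.665952) = 0.499464 substitutions/site.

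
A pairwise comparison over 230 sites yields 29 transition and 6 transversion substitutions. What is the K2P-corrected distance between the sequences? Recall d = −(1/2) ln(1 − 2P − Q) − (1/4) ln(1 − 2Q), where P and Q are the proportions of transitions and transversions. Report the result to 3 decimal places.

0.176

P = 29/230 ≈ 0.126087 and Q = 6/230 ≈ 0.026087.
Under the Kimura two-parameter model, d = −½ ln(1 − 2P − Q) − ¼ ln(1 − 2Q).
1 − 2P − Q = 0.721739, giving −½ ln(0.721739) = 0.163046.
1 − 2Q = 0.947826, giving −¼ ln(0.947826) = 0.013396.
d = 0.163046 + 0.013396 = 0.176442.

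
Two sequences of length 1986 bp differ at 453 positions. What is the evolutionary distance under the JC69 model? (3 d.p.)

0.272

p = 453/1986 ≈ 0.228097.
d = −(3/4) ln(1 − 4p/3) = −0.75 ln(1 − 0.304129) = −0.75 ln(0.695871)
  = −0.75 × (-0.362591) = 0.271943 substitutions/site.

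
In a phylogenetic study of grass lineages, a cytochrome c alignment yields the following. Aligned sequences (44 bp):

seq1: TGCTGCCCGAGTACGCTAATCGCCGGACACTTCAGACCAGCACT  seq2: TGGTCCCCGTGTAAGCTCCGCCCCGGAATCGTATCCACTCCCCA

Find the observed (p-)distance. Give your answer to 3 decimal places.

0.455

The sequences differ at 20 of 44 positions.
p = 20/44 = 0.454545… ≈ 0.455 (to 3 d.p.).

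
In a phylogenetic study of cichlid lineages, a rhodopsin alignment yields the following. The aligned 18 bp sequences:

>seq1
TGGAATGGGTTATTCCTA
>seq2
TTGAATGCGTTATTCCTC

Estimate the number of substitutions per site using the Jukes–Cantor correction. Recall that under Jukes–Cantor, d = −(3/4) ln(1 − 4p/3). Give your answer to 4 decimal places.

0.1885

The sequences differ at 3 of 18 sites (2, 8, 18), so p = 3/18 ≈ 0.166667.
d = −(3/4) ln(1 − 4p/3) = −0.75 ln(1 − 0.222223) = −0.75 ln(0.777777)
  = −0.75 × (-0.251315) = 0.188486 substitutions/site.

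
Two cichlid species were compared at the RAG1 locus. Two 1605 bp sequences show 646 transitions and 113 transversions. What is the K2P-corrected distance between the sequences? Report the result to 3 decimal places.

1.079

P = 646/1605 ≈ 0.402492 and Q = 113/1605 ≈ 0.070405.
Under the Kimura two-parameter model, d = −½ ln(1 − 2P − Q) − ¼ ln(1 − 2Q).
1 − 2P − Q = 0.124611, giving −½ ln(0.124611) = 1.041279.
1 − 2Q = 0.85919, giving −¼ ln(0.85919) = 0.037941.
d = 1.041279 + 0.037941 = 1.079220.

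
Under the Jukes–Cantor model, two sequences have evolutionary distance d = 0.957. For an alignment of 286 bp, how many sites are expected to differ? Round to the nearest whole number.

Invert JC69: p = (3/4)(1 − e^(−4d/3)) = 0.75 × (1 − e^(-1.276)) = 0.75 × (1 − 0.279152) = 0.540636.
Expected differing sites = pL ≈ 0.540636 × 286 = 154.621896 ≈ 155.

155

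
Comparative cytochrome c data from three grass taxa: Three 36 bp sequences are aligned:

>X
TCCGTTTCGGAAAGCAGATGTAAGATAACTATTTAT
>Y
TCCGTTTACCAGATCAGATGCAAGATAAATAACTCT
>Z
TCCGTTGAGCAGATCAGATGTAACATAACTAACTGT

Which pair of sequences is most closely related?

X–Y: 10/36 differ, p = 0.278, d = 0.347.
X–Z: 9/36 differ, p = 0.250, d = 0.304.
Y–Z: 6/36 differ, p = 0.167, d = 0.188.
The smallest distance is between Y and Z.

Y and Z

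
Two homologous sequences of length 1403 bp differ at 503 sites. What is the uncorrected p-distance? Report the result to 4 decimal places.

p = 503/1403 = 0.358517… ≈ 0.3585 (to 4 d.p.).

0.3585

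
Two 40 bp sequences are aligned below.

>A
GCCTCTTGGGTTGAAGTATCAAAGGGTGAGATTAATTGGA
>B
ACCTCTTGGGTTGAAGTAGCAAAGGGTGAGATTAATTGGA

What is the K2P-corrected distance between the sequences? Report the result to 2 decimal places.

0.05

Of 40 sites, 1 differences are transitions and 1 are transversions, so P = 1/40 = 0.025 and Q = 1/40 = 0.025.
Under the Kimura two-parameter model, d = −½ ln(1 − 2P − Q) − ¼ ln(1 − 2Q).
1 − 2P − Q = 0.925, giving −½ ln(0.925) = 0.038981.
1 − 2Q = 0.95, giving −¼ ln(0.95) = 0.012823.
d = 0.038981 + 0.012823 = 0.051804.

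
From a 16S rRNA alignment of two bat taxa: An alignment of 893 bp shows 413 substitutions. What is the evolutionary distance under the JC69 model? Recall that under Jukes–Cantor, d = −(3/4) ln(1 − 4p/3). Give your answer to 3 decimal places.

p = 413/893 ≈ 0.462486.
d = −(3/4) ln(1 − 4p/3) = −0.75 ln(1 − 0.616648) = −0.75 ln(0.383352)
  = −0.75 × (-0.958802) = 0.719102 substitutions/site.

0.719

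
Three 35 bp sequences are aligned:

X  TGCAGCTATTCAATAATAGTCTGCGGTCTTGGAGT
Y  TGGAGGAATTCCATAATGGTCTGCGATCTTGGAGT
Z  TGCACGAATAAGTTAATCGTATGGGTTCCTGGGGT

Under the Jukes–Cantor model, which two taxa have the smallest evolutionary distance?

X and Y

X–Y: 6/35 differ, p = 0.171, d = 0.195.
X–Z: 13/35 differ, p = 0.371, d = 0.513.
Y–Z: 12/35 differ, p = 0.343, d = 0.458.
The smallest distance is between X and Y.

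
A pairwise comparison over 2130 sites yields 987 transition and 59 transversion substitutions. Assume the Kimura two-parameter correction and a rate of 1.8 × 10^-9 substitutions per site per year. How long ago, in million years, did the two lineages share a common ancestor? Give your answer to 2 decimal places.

P = 987/2130 ≈ 0.46338 and Q = 59/2130 ≈ 0.0277.
Under the Kimura two-parameter model, d = −½ ln(1 − 2P − Q) − ¼ ln(1 − 2Q).
1 − 2P − Q = 0.04554, giving −½ ln(0.04554) = 1.544582.
1 − 2Q = 0.9446, giving −¼ ln(0.9446) = 0.014248.
d = 1.544582 + 0.014248 = 1.558830.
Under a molecular clock d = 2μt, so t = d/(2μ) = 1.558830 / (2 × 1.8 × 10^-9) = 433.01 million years.

433.01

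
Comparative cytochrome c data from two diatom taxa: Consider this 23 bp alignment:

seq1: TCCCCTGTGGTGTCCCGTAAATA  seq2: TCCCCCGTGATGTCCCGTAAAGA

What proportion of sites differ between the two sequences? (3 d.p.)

0.130

The sequences differ at 3 of 23 positions (sites 6, 10, 22).
p = 3/23 = 0.130434… ≈ 0.130 (to 3 d.p.).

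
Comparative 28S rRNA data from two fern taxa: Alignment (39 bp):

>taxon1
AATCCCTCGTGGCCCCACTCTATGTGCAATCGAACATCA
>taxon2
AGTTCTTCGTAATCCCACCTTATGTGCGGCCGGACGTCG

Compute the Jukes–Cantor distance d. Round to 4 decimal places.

The sequences differ at 14 of 39 sites, so p = 14/39 ≈ 0.358974.
d = −(3/4) ln(1 − 4p/3) = −0.75 ln(1 − 0.478632) = −0.75 ln(0.521368)
  = −0.75 × (-0.651299) = 0.488474 substitutions/site.

0.4885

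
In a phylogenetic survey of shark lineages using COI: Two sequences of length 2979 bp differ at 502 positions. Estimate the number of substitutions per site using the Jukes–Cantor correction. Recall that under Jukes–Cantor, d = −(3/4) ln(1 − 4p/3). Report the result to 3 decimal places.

0.191

p = 502/2979 ≈ 0.168513.
d = −(3/4) ln(1 − 4p/3) = −0.75 ln(1 − 0.224684) = −0.75 ln(0.775316)
  = −0.75 × (-0.254485) = 0.190864 substitutions/site.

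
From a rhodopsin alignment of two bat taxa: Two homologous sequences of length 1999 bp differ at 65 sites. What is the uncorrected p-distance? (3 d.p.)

p = 65/1999 = 0.032516… ≈ 0.033 (to 3 d.p.).

0.033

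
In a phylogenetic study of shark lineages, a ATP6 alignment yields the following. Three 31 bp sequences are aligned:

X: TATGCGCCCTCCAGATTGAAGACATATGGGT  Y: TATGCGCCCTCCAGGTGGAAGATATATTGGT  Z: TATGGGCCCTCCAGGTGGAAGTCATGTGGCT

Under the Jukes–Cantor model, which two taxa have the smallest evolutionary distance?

X–Y: 4/31 differ, p = 0.129, d = 0.142.
X–Z: 6/31 differ, p = 0.194, d = 0.224.
Y–Z: 6/31 differ, p = 0.194, d = 0.224.
The smallest distance is between X and Y.

X and Y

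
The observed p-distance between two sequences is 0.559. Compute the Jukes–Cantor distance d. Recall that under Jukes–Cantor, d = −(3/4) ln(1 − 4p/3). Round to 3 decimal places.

d = −(3/4) ln(1 − 4p/3) = −0.75 ln(1 − 0.745333) = −0.75 ln(0.254667)
  = −0.75 × (-1.367798) = 1.025849 substitutions/site.

1.026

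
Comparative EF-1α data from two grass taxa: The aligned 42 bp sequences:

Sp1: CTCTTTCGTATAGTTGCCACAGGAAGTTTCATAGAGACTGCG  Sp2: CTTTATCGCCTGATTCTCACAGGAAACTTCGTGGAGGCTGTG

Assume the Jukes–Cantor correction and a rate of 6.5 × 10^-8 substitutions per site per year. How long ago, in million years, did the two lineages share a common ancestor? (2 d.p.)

3.39

The sequences differ at 14 of 42 sites, so p = 14/42 ≈ 0.333333.
d = −(3/4) ln(1 − 4p/3) = −0.75 ln(1 − 0.444444) = −0.75 ln(0.555556)
  = −0.75 × (-0.587786) = 0.440840 substitutions/site.
Under a molecular clock d = 2μt, so t = d/(2μ) = 0.440840 / (2 × 6.5 × 10^-8) = 3.39 million years.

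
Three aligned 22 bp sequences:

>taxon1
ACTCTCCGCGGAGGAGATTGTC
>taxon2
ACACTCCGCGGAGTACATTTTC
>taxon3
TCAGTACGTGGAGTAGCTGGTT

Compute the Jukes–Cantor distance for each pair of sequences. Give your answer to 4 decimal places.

d(taxon1,taxon2) = 0.2082, d(taxon1,taxon3) = 0.5913, d(taxon2,taxon3) = 0.5913

taxon1–taxon2: 4/22 sites differ → p ≈ 0.181818, d = −0.75 ln(1 − 0.242424) = 0.208224 ≈ 0.2082.
taxon1–taxon3: 9/22 sites differ → p ≈ 0.409091, d = −0.75 ln(1 − 0.545455) = 0.591344 ≈ 0.5913.
taxon2–taxon3: 9/22 sites differ → p ≈ 0.409091, d = −0.75 ln(1 − 0.545455) = 0.591344 ≈ 0.5913.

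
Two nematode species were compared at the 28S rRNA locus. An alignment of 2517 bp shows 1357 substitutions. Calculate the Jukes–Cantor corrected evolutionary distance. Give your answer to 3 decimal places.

p = 1357/2517 ≈ 0.539134.
d = −(3/4) ln(1 − 4p/3) = −0.75 ln(1 − 0.718845) = −0.75 ln(0.281155)
  = −0.75 × (-1.268849) = 0.951637 substitutions/site.

0.952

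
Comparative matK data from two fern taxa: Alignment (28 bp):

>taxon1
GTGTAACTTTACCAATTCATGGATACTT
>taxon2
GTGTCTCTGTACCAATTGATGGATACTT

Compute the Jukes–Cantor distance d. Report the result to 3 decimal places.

The sequences differ at 4 of 28 sites (5, 6, 9, 18), so p = 4/28 ≈ 0.142857.
d = −(3/4) ln(1 − 4p/3) = −0.75 ln(1 − 0.190476) = −0.75 ln(0.809524)
  = −0.75 × (-0.211309) = 0.158482 substitutions/site.

0.158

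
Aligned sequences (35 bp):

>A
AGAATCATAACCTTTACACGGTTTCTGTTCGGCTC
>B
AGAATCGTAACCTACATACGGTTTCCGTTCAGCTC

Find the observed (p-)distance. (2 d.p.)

0.17

The sequences differ at 6 of 35 positions (sites 7, 14, 15, 17, 26, 31).
p = 6/35 = 0.171428… ≈ 0.17 (to 2 d.p.).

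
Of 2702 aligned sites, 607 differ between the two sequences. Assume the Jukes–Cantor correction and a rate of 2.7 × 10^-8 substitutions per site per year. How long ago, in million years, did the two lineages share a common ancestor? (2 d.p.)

4.94

p = 607/2702 ≈ 0.224648.
d = −(3/4) ln(1 − 4p/3) = −0.75 ln(1 − 0.299531) = −0.75 ln(0.700469)
  = −0.75 × (-0.356005) = 0.267004 substitutions/site.
Under a molecular clock d = 2μt, so t = d/(2μ) = 0.267004 / (2 × 2.7 × 10^-8) = 4.94 million years.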